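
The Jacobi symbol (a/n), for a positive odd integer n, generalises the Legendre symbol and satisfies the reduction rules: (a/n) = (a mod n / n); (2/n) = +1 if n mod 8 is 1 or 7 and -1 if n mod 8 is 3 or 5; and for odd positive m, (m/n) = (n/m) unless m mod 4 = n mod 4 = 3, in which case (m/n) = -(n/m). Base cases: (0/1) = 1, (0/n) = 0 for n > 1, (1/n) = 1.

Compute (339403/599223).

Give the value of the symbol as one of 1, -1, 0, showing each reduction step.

1

flip (339403/599223) -> (599223/339403): both odd, 339403 mod 4 = 3, 599223 mod 4 = 3, so the flip contributes -1; sign now -1
(599223/339403): 599223 mod 339403 = 259820, so (599223/339403) = (259820/339403)
factor out 2^2: 259820 = 2^2·64955; with 339403 mod 8 = 3, (2/339403) = -1; sign now -1; continue with (64955/339403)
flip (64955/339403) -> (339403/64955): both odd, 64955 mod 4 = 3, 339403 mod 4 = 3, so the flip contributes -1; sign now +1
(339403/64955): 339403 mod 64955 = 14628, so (339403/64955) = (14628/64955)
factor out 2^2: 14628 = 2^2·3657; with 64955 mod 8 = 3, (2/64955) = -1; sign now +1; continue with (3657/64955)
flip (3657/64955) -> (64955/3657): both odd, 3657 mod 4 = 1, 64955 mod 4 = 3, so the flip contributes +1; sign now +1
(64955/3657): 64955 mod 3657 = 2786, so (64955/3657) = (2786/3657)
factor out 2^1: 2786 = 2^1·1393; with 3657 mod 8 = 1, (2/3657) = +1; sign now +1; continue with (1393/3657)
flip (1393/3657) -> (3657/1393): both odd, 1393 mod 4 = 1, 3657 mod 4 = 1, so the flip contributes +1; sign now +1
(3657/1393): 3657 mod 1393 = 871, so (3657/1393) = (871/1393)
flip (871/1393) -> (1393/871): both odd, 871 mod 4 = 3, 1393 mod 4 = 1, so the flip contributes +1; sign now +1
(1393/871): 1393 mod 871 = 522, so (1393/871) = (522/871)
factor out 2^1: 522 = 2^1·261; with 871 mod 8 = 7, (2/871) = +1; sign now +1; continue with (261/871)
flip (261/871) -> (871/261): both odd, 261 mod 4 = 1, 871 mod 4 = 3, so the flip contributes +1; sign now +1
(871/261): 871 mod 261 = 88, so (871/261) = (88/261)
factor out 2^3: 88 = 2^3·11; with 261 mod 8 = 5, (2/261) = -1; sign now -1; continue with (11/261)
flip (11/261) -> (261/11): both odd, 11 mod 4 = 3, 261 mod 4 = 1, so the flip contributes +1; sign now -1
(261/11): 261 mod 11 = 8, so (261/11) = (8/11)
factor out 2^3: 8 = 2^3·1; with 11 mod 8 = 3, (2/11) = -1; sign now +1; continue with (1/11)
reached (1/11) = 1, so the symbol is +1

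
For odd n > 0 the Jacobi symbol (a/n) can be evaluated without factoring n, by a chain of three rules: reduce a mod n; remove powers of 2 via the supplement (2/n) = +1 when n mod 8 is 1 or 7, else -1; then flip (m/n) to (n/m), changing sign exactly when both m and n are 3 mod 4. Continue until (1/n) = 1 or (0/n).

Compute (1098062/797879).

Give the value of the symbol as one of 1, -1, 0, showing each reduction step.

(1098062/797879): 1098062 mod 797879 = 300183, so (1098062/797879) = (300183/797879)
flip (300183/797879) -> (797879/300183): both odd, 300183 mod 4 = 3, 797879 mod 4 = 3, so the flip contributes -1; sign now -1
(797879/300183): 797879 mod 300183 = 197513, so (797879/300183) = (197513/300183)
flip (197513/300183) -> (300183/197513): both odd, 197513 mod 4 = 1, 300183 mod 4 = 3, so the flip contributes +1; sign now -1
(300183/197513): 300183 mod 197513 = 102670, so (300183/197513) = (102670/197513)
factor out 2^1: 102670 = 2^1·51335; with 197513 mod 8 = 1, (2/197513) = +1; sign now -1; continue with (51335/197513)
flip (51335/197513) -> (197513/51335): both odd, 51335 mod 4 = 3, 197513 mod 4 = 1, so the flip contributes +1; sign now -1
(197513/51335): 197513 mod 51335 = 43508, so (197513/51335) = (43508/51335)
factor out 2^2: 43508 = 2^2·10877; with 51335 mod 8 = 7, (2/51335) = +1; sign now -1; continue with (10877/51335)
flip (10877/51335) -> (51335/10877): both odd, 10877 mod 4 = 1, 51335 mod 4 = 3, so the flip contributes +1; sign now -1
(51335/10877): 51335 mod 10877 = 7827, so (51335/10877) = (7827/10877)
flip (7827/10877) -> (10877/7827): both odd, 7827 mod 4 = 3, 10877 mod 4 = 1, so the flip contributes +1; sign now -1
(10877/7827): 10877 mod 7827 = 3050, so (10877/7827) = (3050/7827)
factor out 2^1: 3050 = 2^1·1525; with 7827 mod 8 = 3, (2/7827) = -1; sign now +1; continue with (1525/7827)
flip (1525/7827) -> (7827/1525): both odd, 1525 mod 4 = 1, 7827 mod 4 = 3, so the flip contributes +1; sign now +1
(7827/1525): 7827 mod 1525 = 202, so (7827/1525) = (202/1525)
factor out 2^1: 202 = 2^1·101; with 1525 mod 8 = 5, (2/1525) = -1; sign now -1; continue with (101/1525)
flip (101/1525) -> (1525/101): both odd, 101 mod 4 = 1, 1525 mod 4 = 1, so the flip contributes +1; sign now -1
(1525/101): 1525 mod 101 = 10, so (1525/101) = (10/101)
factor out 2^1: 10 = 2^1·5; with 101 mod 8 = 5, (2/101) = -1; sign now +1; continue with (5/101)
flip (5/101) -> (101/5): both odd, 5 mod 4 = 1, 101 mod 4 = 1, so the flip contributes +1; sign now +1
(101/5): 101 mod 5 = 1, so (101/5) = (1/5)
reached (1/5) = 1, so the symbol is +1

1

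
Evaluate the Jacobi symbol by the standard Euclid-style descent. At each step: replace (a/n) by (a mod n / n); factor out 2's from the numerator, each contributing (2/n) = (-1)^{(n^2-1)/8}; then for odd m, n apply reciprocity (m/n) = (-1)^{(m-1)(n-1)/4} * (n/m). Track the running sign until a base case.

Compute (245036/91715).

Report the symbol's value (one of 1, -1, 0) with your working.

-1

(245036/91715): 245036 mod 91715 = 61606, so (245036/91715) = (61606/91715)
factor out 2^1: 61606 = 2^1·30803; with 91715 mod 8 = 3, (2/91715) = -1; sign now -1; continue with (30803/91715)
flip (30803/91715) -> (91715/30803): both odd, 30803 mod 4 = 3, 91715 mod 4 = 3, so the flip contributes -1; sign now +1
(91715/30803): 91715 mod 30803 = 30109, so (91715/30803) = (30109/30803)
flip (30109/30803) -> (30803/30109): both odd, 30109 mod 4 = 1, 30803 mod 4 = 3, so the flip contributes +1; sign now +1
(30803/30109): 30803 mod 30109 = 694, so (30803/30109) = (694/30109)
factor out 2^1: 694 = 2^1·347; with 30109 mod 8 = 5, (2/30109) = -1; sign now -1; continue with (347/30109)
flip (347/30109) -> (30109/347): both odd, 347 mod 4 = 3, 30109 mod 4 = 1, so the flip contributes +1; sign now -1
(30109/347): 30109 mod 347 = 267, so (30109/347) = (267/347)
flip (267/347) -> (347/267): both odd, 267 mod 4 = 3, 347 mod 4 = 3, so the flip contributes -1; sign now +1
(347/267): 347 mod 267 = 80, so (347/267) = (80/267)
factor out 2^4: 80 = 2^4·5; with 267 mod 8 = 3, (2/267) = -1; sign now +1; continue with (5/267)
flip (5/267) -> (267/5): both odd, 5 mod 4 = 1, 267 mod 4 = 3, so the flip contributes +1; sign now +1
(267/5): 267 mod 5 = 2, so (267/5) = (2/5)
factor out 2^1: 2 = 2^1·1; with 5 mod 8 = 5, (2/5) = -1; sign now -1; continue with (1/5)
reached (1/5) = 1, so the symbol is -1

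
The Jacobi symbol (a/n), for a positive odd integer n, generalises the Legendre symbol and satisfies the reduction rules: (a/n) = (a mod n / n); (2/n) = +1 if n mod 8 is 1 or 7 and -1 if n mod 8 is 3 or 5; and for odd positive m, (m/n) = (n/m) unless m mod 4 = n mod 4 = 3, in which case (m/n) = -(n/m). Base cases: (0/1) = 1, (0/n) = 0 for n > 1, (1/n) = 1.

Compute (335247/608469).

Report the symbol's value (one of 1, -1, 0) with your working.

0

reciprocity: (335247/608469) = +1·(608469/335247) since 335247 mod 4 = 3, 608469 mod 4 = 1; sign now +1
(608469/335247) = (273222/335247)   [reduce mod 335247]
273222 = 2^1·136611; (2/335247) = +1 since 335247 mod 8 = 7, so (273222/335247) = (+1)^1·(136611/335247); sign now +1
reciprocity: (136611/335247) = -1·(335247/136611) since 136611 mod 4 = 3, 335247 mod 4 = 3; sign now -1
(335247/136611) = (62025/136611)   [reduce mod 136611]
reciprocity: (62025/136611) = +1·(136611/62025) since 62025 mod 4 = 1, 136611 mod 4 = 3; sign now -1
(136611/62025) = (12561/62025)   [reduce mod 62025]
reciprocity: (12561/62025) = +1·(62025/12561) since 12561 mod 4 = 1, 62025 mod 4 = 1; sign now -1
(62025/12561) = (11781/12561)   [reduce mod 12561]
reciprocity: (11781/12561) = +1·(12561/11781) since 11781 mod 4 = 1, 12561 mod 4 = 1; sign now -1
(12561/11781) = (780/11781)   [reduce mod 11781]
780 = 2^2·195; (2/11781) = -1 since 11781 mod 8 = 5, so (780/11781) = (-1)^2·(195/11781); sign now -1
reciprocity: (195/11781) = +1·(11781/195) since 195 mod 4 = 3, 11781 mod 4 = 1; sign now -1
(11781/195) = (81/195)   [reduce mod 195]
reciprocity: (81/195) = +1·(195/81) since 81 mod 4 = 1, 195 mod 4 = 3; sign now -1
(195/81) = (33/81)   [reduce mod 81]
reciprocity: (33/81) = +1·(81/33) since 33 mod 4 = 1, 81 mod 4 = 1; sign now -1
(81/33) = (15/33)   [reduce mod 33]
reciprocity: (15/33) = +1·(33/15) since 15 mod 4 = 3, 33 mod 4 = 1; sign now -1
(33/15) = (3/15)   [reduce mod 15]
reciprocity: (3/15) = -1·(15/3) since 3 mod 4 = 3, 15 mod 4 = 3; sign now +1
(15/3) = (0/3)   [reduce mod 3]
(0/3) = 0   [gcd(a, n) > 1]; final value = 0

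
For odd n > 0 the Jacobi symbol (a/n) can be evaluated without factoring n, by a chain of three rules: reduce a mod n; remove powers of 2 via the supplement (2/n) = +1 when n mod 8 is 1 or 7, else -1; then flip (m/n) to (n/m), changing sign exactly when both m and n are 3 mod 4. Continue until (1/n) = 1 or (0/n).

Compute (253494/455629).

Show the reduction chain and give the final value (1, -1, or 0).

253494 = 2^1·126747; (2/455629) = -1 since 455629 mod 8 = 5, so (253494/455629) = (-1)^1·(126747/455629); sign now -1
reciprocity: (126747/455629) = +1·(455629/126747) since 126747 mod 4 = 3, 455629 mod 4 = 1; sign now -1
(455629/126747) = (75388/126747)   [reduce mod 126747]
75388 = 2^2·18847; (2/126747) = -1 since 126747 mod 8 = 3, so (75388/126747) = (-1)^2·(18847/126747); sign now -1
reciprocity: (18847/126747) = -1·(126747/18847) since 18847 mod 4 = 3, 126747 mod 4 = 3; sign now +1
(126747/18847) = (13665/18847)   [reduce mod 18847]
reciprocity: (13665/18847) = +1·(18847/13665) since 13665 mod 4 = 1, 18847 mod 4 = 3; sign now +1
(18847/13665) = (5182/13665)   [reduce mod 13665]
5182 = 2^1·2591; (2/13665) = +1 since 13665 mod 8 = 1, so (5182/13665) = (+1)^1·(2591/13665); sign now +1
reciprocity: (2591/13665) = +1·(13665/2591) since 2591 mod 4 = 3, 13665 mod 4 = 1; sign now +1
(13665/2591) = (710/2591)   [reduce mod 2591]
710 = 2^1·355; (2/2591) = +1 since 2591 mod 8 = 7, so (710/2591) = (+1)^1·(355/2591); sign now +1
reciprocity: (355/2591) = -1·(2591/355) since 355 mod 4 = 3, 2591 mod 4 = 3; sign now -1
(2591/355) = (106/355)   [reduce mod 355]
106 = 2^1·53; (2/355) = -1 since 355 mod 8 = 3, so (106/355) = (-1)^1·(53/355); sign now +1
reciprocity: (53/355) = +1·(355/53) since 53 mod 4 = 1, 355 mod 4 = 3; sign now +1
(355/53) = (37/53)   [reduce mod 53]
reciprocity: (37/53) = +1·(53/37) since 37 mod 4 = 1, 53 mod 4 = 1; sign now +1
(53/37) = (16/37)   [reduce mod 37]
16 = 2^4·1; (2/37) = -1 since 37 mod 8 = 5, so (16/37) = (-1)^4·(1/37); sign now +1
(1/37) = 1; final value = sign = +1

1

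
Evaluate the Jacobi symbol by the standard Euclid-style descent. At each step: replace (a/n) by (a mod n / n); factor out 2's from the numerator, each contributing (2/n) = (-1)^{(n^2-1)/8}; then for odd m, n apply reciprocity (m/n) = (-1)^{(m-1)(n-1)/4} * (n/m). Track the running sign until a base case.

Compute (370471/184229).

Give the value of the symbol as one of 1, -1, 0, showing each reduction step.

-1

(370471/184229): 370471 mod 184229 = 2013, so (370471/184229) = (2013/184229)
flip (2013/184229) -> (184229/2013): both odd, 2013 mod 4 = 1, 184229 mod 4 = 1, so the flip contributes +1; sign now +1
(184229/2013): 184229 mod 2013 = 1046, so (184229/2013) = (1046/2013)
factor out 2^1: 1046 = 2^1·523; with 2013 mod 8 = 5, (2/2013) = -1; sign now -1; continue with (523/2013)
flip (523/2013) -> (2013/523): both odd, 523 mod 4 = 3, 2013 mod 4 = 1, so the flip contributes +1; sign now -1
(2013/523): 2013 mod 523 = 444, so (2013/523) = (444/523)
factor out 2^2: 444 = 2^2·111; with 523 mod 8 = 3, (2/523) = -1; sign now -1; continue with (111/523)
flip (111/523) -> (523/111): both odd, 111 mod 4 = 3, 523 mod 4 = 3, so the flip contributes -1; sign now +1
(523/111): 523 mod 111 = 79, so (523/111) = (79/111)
flip (79/111) -> (111/79): both odd, 79 mod 4 = 3, 111 mod 4 = 3, so the flip contributes -1; sign now -1
(111/79): 111 mod 79 = 32, so (111/79) = (32/79)
factor out 2^5: 32 = 2^5·1; with 79 mod 8 = 7, (2/79) = +1; sign now -1; continue with (1/79)
reached (1/79) = 1, so the symbol is -1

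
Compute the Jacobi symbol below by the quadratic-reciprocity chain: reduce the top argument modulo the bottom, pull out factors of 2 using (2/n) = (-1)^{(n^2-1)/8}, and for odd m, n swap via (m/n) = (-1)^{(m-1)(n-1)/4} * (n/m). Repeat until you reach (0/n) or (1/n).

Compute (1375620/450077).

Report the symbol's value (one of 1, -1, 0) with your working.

-1

(1375620/450077): 1375620 mod 450077 = 25389, so (1375620/450077) = (25389/450077)
flip (25389/450077) -> (450077/25389): both odd, 25389 mod 4 = 1, 450077 mod 4 = 1, so the flip contributes +1; sign now +1
(450077/25389): 450077 mod 25389 = 18464, so (450077/25389) = (18464/25389)
factor out 2^5: 18464 = 2^5·577; with 25389 mod 8 = 5, (2/25389) = -1; sign now -1; continue with (577/25389)
flip (577/25389) -> (25389/577): both odd, 577 mod 4 = 1, 25389 mod 4 = 1, so the flip contributes +1; sign now -1
(25389/577): 25389 mod 577 = 1, so (25389/577) = (1/577)
reached (1/577) = 1, so the symbol is -1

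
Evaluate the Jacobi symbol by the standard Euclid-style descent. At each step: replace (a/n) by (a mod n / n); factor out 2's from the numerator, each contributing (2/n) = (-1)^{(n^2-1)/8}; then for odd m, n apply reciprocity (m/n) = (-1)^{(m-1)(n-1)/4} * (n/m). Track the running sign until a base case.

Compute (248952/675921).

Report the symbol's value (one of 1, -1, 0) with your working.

248952 = 2^3·31119; (2/675921) = +1 since 675921 mod 8 = 1, so (248952/675921) = (+1)^3·(31119/675921); sign now +1
reciprocity: (31119/675921) = +1·(675921/31119) since 31119 mod 4 = 3, 675921 mod 4 = 1; sign now +1
(675921/31119) = (22422/31119)   [reduce mod 31119]
22422 = 2^1·11211; (2/31119) = +1 since 31119 mod 8 = 7, so (22422/31119) = (+1)^1·(11211/31119); sign now +1
reciprocity: (11211/31119) = -1·(31119/11211) since 11211 mod 4 = 3, 31119 mod 4 = 3; sign now -1
(31119/11211) = (8697/11211)   [reduce mod 11211]
reciprocity: (8697/11211) = +1·(11211/8697) since 8697 mod 4 = 1, 11211 mod 4 = 3; sign now -1
(11211/8697) = (2514/8697)   [reduce mod 8697]
2514 = 2^1·1257; (2/8697) = +1 since 8697 mod 8 = 1, so (2514/8697) = (+1)^1·(1257/8697); sign now -1
reciprocity: (1257/8697) = +1·(8697/1257) since 1257 mod 4 = 1, 8697 mod 4 = 1; sign now -1
(8697/1257) = (1155/1257)   [reduce mod 1257]
reciprocity: (1155/1257) = +1·(1257/1155) since 1155 mod 4 = 3, 1257 mod 4 = 1; sign now -1
(1257/1155) = (102/1155)   [reduce mod 1155]
102 = 2^1·51; (2/1155) = -1 since 1155 mod 8 = 3, so (102/1155) = (-1)^1·(51/1155); sign now +1
reciprocity: (51/1155) = -1·(1155/51) since 51 mod 4 = 3, 1155 mod 4 = 3; sign now -1
(1155/51) = (33/51)   [reduce mod 51]
reciprocity: (33/51) = +1·(51/33) since 33 mod 4 = 1, 51 mod 4 = 3; sign now -1
(51/33) = (18/33)   [reduce mod 33]
18 = 2^1·9; (2/33) = +1 since 33 mod 8 = 1, so (18/33) = (+1)^1·(9/33); sign now -1
reciprocity: (9/33) = +1·(33/9) since 9 mod 4 = 1, 33 mod 4 = 1; sign now -1
(33/9) = (6/9)   [reduce mod 9]
6 = 2^1·3; (2/9) = +1 since 9 mod 8 = 1, so (6/9) = (+1)^1·(3/9); sign now -1
reciprocity: (3/9) = +1·(9/3) since 3 mod 4 = 3, 9 mod 4 = 1; sign now -1
(9/3) = (0/3)   [reduce mod 3]
(0/3) = 0   [gcd(a, n) > 1]; final value = 0

0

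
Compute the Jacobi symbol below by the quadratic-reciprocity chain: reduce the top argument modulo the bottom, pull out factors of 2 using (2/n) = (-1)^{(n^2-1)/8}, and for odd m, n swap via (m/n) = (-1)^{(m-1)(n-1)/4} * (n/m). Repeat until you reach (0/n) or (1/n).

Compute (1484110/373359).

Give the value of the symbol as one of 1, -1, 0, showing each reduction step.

1

(1484110/373359) = (364033/373359)   [reduce mod 373359]
reciprocity: (364033/373359) = +1·(373359/364033) since 364033 mod 4 = 1, 373359 mod 4 = 3; sign now +1
(373359/364033) = (9326/364033)   [reduce mod 364033]
9326 = 2^1·4663; (2/364033) = +1 since 364033 mod 8 = 1, so (9326/364033) = (+1)^1·(4663/364033); sign now +1
reciprocity: (4663/364033) = +1·(364033/4663) since 4663 mod 4 = 3, 364033 mod 4 = 1; sign now +1
(364033/4663) = (319/4663)   [reduce mod 4663]
reciprocity: (319/4663) = -1·(4663/319) since 319 mod 4 = 3, 4663 mod 4 = 3; sign now -1
(4663/319) = (197/319)   [reduce mod 319]
reciprocity: (197/319) = +1·(319/197) since 197 mod 4 = 1, 319 mod 4 = 3; sign now -1
(319/197) = (122/197)   [reduce mod 197]
122 = 2^1·61; (2/197) = -1 since 197 mod 8 = 5, so (122/197) = (-1)^1·(61/197); sign now +1
reciprocity: (61/197) = +1·(197/61) since 61 mod 4 = 1, 197 mod 4 = 1; sign now +1
(197/61) = (14/61)   [reduce mod 61]
14 = 2^1·7; (2/61) = -1 since 61 mod 8 = 5, so (14/61) = (-1)^1·(7/61); sign now -1
reciprocity: (7/61) = +1·(61/7) since 7 mod 4 = 3, 61 mod 4 = 1; sign now -1
(61/7) = (5/7)   [reduce mod 7]
reciprocity: (5/7) = +1·(7/5) since 5 mod 4 = 1, 7 mod 4 = 3; sign now -1
(7/5) = (2/5)   [reduce mod 5]
2 = 2^1·1; (2/5) = -1 since 5 mod 8 = 5, so (2/5) = (-1)^1·(1/5); sign now +1
(1/5) = 1; final value = sign = +1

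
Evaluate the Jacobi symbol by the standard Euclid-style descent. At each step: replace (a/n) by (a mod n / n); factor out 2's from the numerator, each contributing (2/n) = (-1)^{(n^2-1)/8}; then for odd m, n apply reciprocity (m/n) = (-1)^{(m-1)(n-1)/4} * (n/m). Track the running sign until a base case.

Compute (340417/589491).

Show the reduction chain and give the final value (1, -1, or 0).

flip (340417/589491) -> (589491/340417): both odd, 340417 mod 4 = 1, 589491 mod 4 = 3, so the flip contributes +1; sign now +1
(589491/340417): 589491 mod 340417 = 249074, so (589491/340417) = (249074/340417)
factor out 2^1: 249074 = 2^1·124537; with 340417 mod 8 = 1, (2/340417) = +1; sign now +1; continue with (124537/340417)
flip (124537/340417) -> (340417/124537): both odd, 124537 mod 4 = 1, 340417 mod 4 = 1, so the flip contributes +1; sign now +1
(340417/124537): 340417 mod 124537 = 91343, so (340417/124537) = (91343/124537)
flip (91343/124537) -> (124537/91343): both odd, 91343 mod 4 = 3, 124537 mod 4 = 1, so the flip contributes +1; sign now +1
(124537/91343): 124537 mod 91343 = 33194, so (124537/91343) = (33194/91343)
factor out 2^1: 33194 = 2^1·16597; with 91343 mod 8 = 7, (2/91343) = +1; sign now +1; continue with (16597/91343)
flip (16597/91343) -> (91343/16597): both odd, 16597 mod 4 = 1, 91343 mod 4 = 3, so the flip contributes +1; sign now +1
(91343/16597): 91343 mod 16597 = 8358, so (91343/16597) = (8358/16597)
factor out 2^1: 8358 = 2^1·4179; with 16597 mod 8 = 5, (2/16597) = -1; sign now -1; continue with (4179/16597)
flip (4179/16597) -> (16597/4179): both odd, 4179 mod 4 = 3, 16597 mod 4 = 1, so the flip contributes +1; sign now -1
(16597/4179): 16597 mod 4179 = 4060, so (16597/4179) = (4060/4179)
factor out 2^2: 4060 = 2^2·1015; with 4179 mod 8 = 3, (2/4179) = -1; sign now -1; continue with (1015/4179)
flip (1015/4179) -> (4179/1015): both odd, 1015 mod 4 = 3, 4179 mod 4 = 3, so the flip contributes -1; sign now +1
(4179/1015): 4179 mod 1015 = 119, so (4179/1015) = (119/1015)
flip (119/1015) -> (1015/119): both odd, 119 mod 4 = 3, 1015 mod 4 = 3, so the flip contributes -1; sign now -1
(1015/119): 1015 mod 119 = 63, so (1015/119) = (63/119)
flip (63/119) -> (119/63): both odd, 63 mod 4 = 3, 119 mod 4 = 3, so the flip contributes -1; sign now +1
(119/63): 119 mod 63 = 56, so (119/63) = (56/63)
factor out 2^3: 56 = 2^3·7; with 63 mod 8 = 7, (2/63) = +1; sign now +1; continue with (7/63)
flip (7/63) -> (63/7): both odd, 7 mod 4 = 3, 63 mod 4 = 3, so the flip contributes -1; sign now -1
(63/7): 63 mod 7 = 0, so (63/7) = (0/7)
reached (0/7); gcd(a, n) > 1, so (0/7) = 0 and the symbol is 0

0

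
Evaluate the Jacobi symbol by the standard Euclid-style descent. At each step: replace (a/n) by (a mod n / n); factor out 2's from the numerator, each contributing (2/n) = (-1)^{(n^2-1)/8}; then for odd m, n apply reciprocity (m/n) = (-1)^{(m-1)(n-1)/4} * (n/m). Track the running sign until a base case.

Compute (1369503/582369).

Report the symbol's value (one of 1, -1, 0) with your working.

0

(1369503/582369) = (204765/582369)   [reduce mod 582369]
reciprocity: (204765/582369) = +1·(582369/204765) since 204765 mod 4 = 1, 582369 mod 4 = 1; sign now +1
(582369/204765) = (172839/204765)   [reduce mod 204765]
reciprocity: (172839/204765) = +1·(204765/172839) since 172839 mod 4 = 3, 204765 mod 4 = 1; sign now +1
(204765/172839) = (31926/172839)   [reduce mod 172839]
31926 = 2^1·15963; (2/172839) = +1 since 172839 mod 8 = 7, so (31926/172839) = (+1)^1·(15963/172839); sign now +1
reciprocity: (15963/172839) = -1·(172839/15963) since 15963 mod 4 = 3, 172839 mod 4 = 3; sign now -1
(172839/15963) = (13209/15963)   [reduce mod 15963]
reciprocity: (13209/15963) = +1·(15963/13209) since 13209 mod 4 = 1, 15963 mod 4 = 3; sign now -1
(15963/13209) = (2754/13209)   [reduce mod 13209]
2754 = 2^1·1377; (2/13209) = +1 since 13209 mod 8 = 1, so (2754/13209) = (+1)^1·(1377/13209); sign now -1
reciprocity: (1377/13209) = +1·(13209/1377) since 1377 mod 4 = 1, 13209 mod 4 = 1; sign now -1
(13209/1377) = (816/1377)   [reduce mod 1377]
816 = 2^4·51; (2/1377) = +1 since 1377 mod 8 = 1, so (816/1377) = (+1)^4·(51/1377); sign now -1
reciprocity: (51/1377) = +1·(1377/51) since 51 mod 4 = 3, 1377 mod 4 = 1; sign now -1
(1377/51) = (0/51)   [reduce mod 51]
(0/51) = 0   [gcd(a, n) > 1]; final value = 0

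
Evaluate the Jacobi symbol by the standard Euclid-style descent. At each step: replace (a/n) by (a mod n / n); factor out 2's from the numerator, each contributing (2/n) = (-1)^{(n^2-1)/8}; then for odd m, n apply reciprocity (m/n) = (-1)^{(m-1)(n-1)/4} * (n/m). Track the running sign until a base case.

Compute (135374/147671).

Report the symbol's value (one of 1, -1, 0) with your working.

135374 = 2^1·67687; (2/147671) = +1 since 147671 mod 8 = 7, so (135374/147671) = (+1)^1·(67687/147671); sign now +1
reciprocity: (67687/147671) = -1·(147671/67687) since 67687 mod 4 = 3, 147671 mod 4 = 3; sign now -1
(147671/67687) = (12297/67687)   [reduce mod 67687]
reciprocity: (12297/67687) = +1·(67687/12297) since 12297 mod 4 = 1, 67687 mod 4 = 3; sign now -1
(67687/12297) = (6202/12297)   [reduce mod 12297]
6202 = 2^1·3101; (2/12297) = +1 since 12297 mod 8 = 1, so (6202/12297) = (+1)^1·(3101/12297); sign now -1
reciprocity: (3101/12297) = +1·(12297/3101) since 3101 mod 4 = 1, 12297 mod 4 = 1; sign now -1
(12297/3101) = (2994/3101)   [reduce mod 3101]
2994 = 2^1·1497; (2/3101) = -1 since 3101 mod 8 = 5, so (2994/3101) = (-1)^1·(1497/3101); sign now +1
reciprocity: (1497/3101) = +1·(3101/1497) since 1497 mod 4 = 1, 3101 mod 4 = 1; sign now +1
(3101/1497) = (107/1497)   [reduce mod 1497]
reciprocity: (107/1497) = +1·(1497/107) since 107 mod 4 = 3, 1497 mod 4 = 1; sign now +1
(1497/107) = (106/107)   [reduce mod 107]
106 = 2^1·53; (2/107) = -1 since 107 mod 8 = 3, so (106/107) = (-1)^1·(53/107); sign now -1
reciprocity: (53/107) = +1·(107/53) since 53 mod 4 = 1, 107 mod 4 = 3; sign now -1
(107/53) = (1/53)   [reduce mod 53]
(1/53) = 1; final value = sign = -1

-1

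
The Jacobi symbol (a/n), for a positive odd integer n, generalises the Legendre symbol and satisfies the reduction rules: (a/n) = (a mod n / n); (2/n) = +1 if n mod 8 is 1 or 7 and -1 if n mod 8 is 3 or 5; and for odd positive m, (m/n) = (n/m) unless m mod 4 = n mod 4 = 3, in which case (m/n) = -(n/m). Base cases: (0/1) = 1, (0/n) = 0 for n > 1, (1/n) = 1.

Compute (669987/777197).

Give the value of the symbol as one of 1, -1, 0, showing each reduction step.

0

reciprocity: (669987/777197) = +1·(777197/669987) since 669987 mod 4 = 3, 777197 mod 4 = 1; sign now +1
(777197/669987) = (107210/669987)   [reduce mod 669987]
107210 = 2^1·53605; (2/669987) = -1 since 669987 mod 8 = 3, so (107210/669987) = (-1)^1·(53605/669987); sign now -1
reciprocity: (53605/669987) = +1·(669987/53605) since 53605 mod 4 = 1, 669987 mod 4 = 3; sign now -1
(669987/53605) = (26727/53605)   [reduce mod 53605]
reciprocity: (26727/53605) = +1·(53605/26727) since 26727 mod 4 = 3, 53605 mod 4 = 1; sign now -1
(53605/26727) = (151/26727)   [reduce mod 26727]
reciprocity: (151/26727) = -1·(26727/151) since 151 mod 4 = 3, 26727 mod 4 = 3; sign now +1
(26727/151) = (0/151)   [reduce mod 151]
(0/151) = 0   [gcd(a, n) > 1]; final value = 0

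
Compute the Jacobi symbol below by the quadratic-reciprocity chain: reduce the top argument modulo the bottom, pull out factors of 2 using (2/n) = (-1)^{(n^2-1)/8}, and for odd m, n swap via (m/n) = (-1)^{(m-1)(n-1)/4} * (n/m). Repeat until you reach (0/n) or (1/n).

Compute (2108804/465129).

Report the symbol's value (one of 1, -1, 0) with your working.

(2108804/465129) = (248288/465129)   [reduce mod 465129]
248288 = 2^5·7759; (2/465129) = +1 since 465129 mod 8 = 1, so (248288/465129) = (+1)^5·(7759/465129); sign now +1
reciprocity: (7759/465129) = +1·(465129/7759) since 7759 mod 4 = 3, 465129 mod 4 = 1; sign now +1
(465129/7759) = (7348/7759)   [reduce mod 7759]
7348 = 2^2·1837; (2/7759) = +1 since 7759 mod 8 = 7, so (7348/7759) = (+1)^2·(1837/7759); sign now +1
reciprocity: (1837/7759) = +1·(7759/1837) since 1837 mod 4 = 1, 7759 mod 4 = 3; sign now +1
(7759/1837) = (411/1837)   [reduce mod 1837]
reciprocity: (411/1837) = +1·(1837/411) since 411 mod 4 = 3, 1837 mod 4 = 1; sign now +1
(1837/411) = (193/411)   [reduce mod 411]
reciprocity: (193/411) = +1·(411/193) since 193 mod 4 = 1, 411 mod 4 = 3; sign now +1
(411/193) = (25/193)   [reduce mod 193]
reciprocity: (25/193) = +1·(193/25) since 25 mod 4 = 1, 193 mod 4 = 1; sign now +1
(193/25) = (18/25)   [reduce mod 25]
18 = 2^1·9; (2/25) = +1 since 25 mod 8 = 1, so (18/25) = (+1)^1·(9/25); sign now +1
reciprocity: (9/25) = +1·(25/9) since 9 mod 4 = 1, 25 mod 4 = 1; sign now +1
(25/9) = (7/9)   [reduce mod 9]
reciprocity: (7/9) = +1·(9/7) since 7 mod 4 = 3, 9 mod 4 = 1; sign now +1
(9/7) = (2/7)   [reduce mod 7]
2 = 2^1·1; (2/7) = +1 since 7 mod 8 = 7, so (2/7) = (+1)^1·(1/7); sign now +1
(1/7) = 1; final value = sign = +1

1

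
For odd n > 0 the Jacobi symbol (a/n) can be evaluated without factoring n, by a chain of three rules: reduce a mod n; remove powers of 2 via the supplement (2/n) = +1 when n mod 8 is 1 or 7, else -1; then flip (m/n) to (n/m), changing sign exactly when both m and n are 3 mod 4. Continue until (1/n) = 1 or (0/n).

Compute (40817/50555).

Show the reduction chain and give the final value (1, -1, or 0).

reciprocity: (40817/50555) = +1·(50555/40817) since 40817 mod 4 = 1, 50555 mod 4 = 3; sign now +1
(50555/40817) = (9738/40817)   [reduce mod 40817]
9738 = 2^1·4869; (2/40817) = +1 since 40817 mod 8 = 1, so (9738/40817) = (+1)^1·(4869/40817); sign now +1
reciprocity: (4869/40817) = +1·(40817/4869) since 4869 mod 4 = 1, 40817 mod 4 = 1; sign now +1
(40817/4869) = (1865/4869)   [reduce mod 4869]
reciprocity: (1865/4869) = +1·(4869/1865) since 1865 mod 4 = 1, 4869 mod 4 = 1; sign now +1
(4869/1865) = (1139/1865)   [reduce mod 1865]
reciprocity: (1139/1865) = +1·(1865/1139) since 1139 mod 4 = 3, 1865 mod 4 = 1; sign now +1
(1865/1139) = (726/1139)   [reduce mod 1139]
726 = 2^1·363; (2/1139) = -1 since 1139 mod 8 = 3, so (726/1139) = (-1)^1·(363/1139); sign now -1
reciprocity: (363/1139) = -1·(1139/363) since 363 mod 4 = 3, 1139 mod 4 = 3; sign now +1
(1139/363) = (50/363)   [reduce mod 363]
50 = 2^1·25; (2/363) = -1 since 363 mod 8 = 3, so (50/363) = (-1)^1·(25/363); sign now -1
reciprocity: (25/363) = +1·(363/25) since 25 mod 4 = 1, 363 mod 4 = 3; sign now -1
(363/25) = (13/25)   [reduce mod 25]
reciprocity: (13/25) = +1·(25/13) since 13 mod 4 = 1, 25 mod 4 = 1; sign now -1
(25/13) = (12/13)   [reduce mod 13]
12 = 2^2·3; (2/13) = -1 since 13 mod 8 = 5, so (12/13) = (-1)^2·(3/13); sign now -1
reciprocity: (3/13) = +1·(13/3) since 3 mod 4 = 3, 13 mod 4 = 1; sign now -1
(13/3) = (1/3)   [reduce mod 3]
(1/3) = 1; final value = sign = -1

-1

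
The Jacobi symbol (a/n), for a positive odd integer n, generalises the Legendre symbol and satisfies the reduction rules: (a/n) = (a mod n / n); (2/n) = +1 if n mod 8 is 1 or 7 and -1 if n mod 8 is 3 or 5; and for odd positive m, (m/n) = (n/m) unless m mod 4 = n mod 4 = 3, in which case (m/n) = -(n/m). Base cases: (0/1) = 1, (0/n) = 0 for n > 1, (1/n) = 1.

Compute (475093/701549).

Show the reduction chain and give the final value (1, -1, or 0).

reciprocity: (475093/701549) = +1·(701549/475093) since 475093 mod 4 = 1, 701549 mod 4 = 1; sign now +1
(701549/475093) = (226456/475093)   [reduce mod 475093]
226456 = 2^3·28307; (2/475093) = -1 since 475093 mod 8 = 5, so (226456/475093) = (-1)^3·(28307/475093); sign now -1
reciprocity: (28307/475093) = +1·(475093/28307) since 28307 mod 4 = 3, 475093 mod 4 = 1; sign now -1
(475093/28307) = (22181/28307)   [reduce mod 28307]
reciprocity: (22181/28307) = +1·(28307/22181) since 22181 mod 4 = 1, 28307 mod 4 = 3; sign now -1
(28307/22181) = (6126/22181)   [reduce mod 22181]
6126 = 2^1·3063; (2/22181) = -1 since 22181 mod 8 = 5, so (6126/22181) = (-1)^1·(3063/22181); sign now +1
reciprocity: (3063/22181) = +1·(22181/3063) since 3063 mod 4 = 3, 22181 mod 4 = 1; sign now +1
(22181/3063) = (740/3063)   [reduce mod 3063]
740 = 2^2·185; (2/3063) = +1 since 3063 mod 8 = 7, so (740/3063) = (+1)^2·(185/3063); sign now +1
reciprocity: (185/3063) = +1·(3063/185) since 185 mod 4 = 1, 3063 mod 4 = 3; sign now +1
(3063/185) = (103/185)   [reduce mod 185]
reciprocity: (103/185) = +1·(185/103) since 103 mod 4 = 3, 185 mod 4 = 1; sign now +1
(185/103) = (82/103)   [reduce mod 103]
82 = 2^1·41; (2/103) = +1 since 103 mod 8 = 7, so (82/103) = (+1)^1·(41/103); sign now +1
reciprocity: (41/103) = +1·(103/41) since 41 mod 4 = 1, 103 mod 4 = 3; sign now +1
(103/41) = (21/41)   [reduce mod 41]
reciprocity: (21/41) = +1·(41/21) since 21 mod 4 = 1, 41 mod 4 = 1; sign now +1
(41/21) = (20/21)   [reduce mod 21]
20 = 2^2·5; (2/21) = -1 since 21 mod 8 = 5, so (20/21) = (-1)^2·(5/21); sign now +1
reciprocity: (5/21) = +1·(21/5) since 5 mod 4 = 1, 21 mod 4 = 1; sign now +1
(21/5) = (1/5)   [reduce mod 5]
(1/5) = 1; final value = sign = +1

1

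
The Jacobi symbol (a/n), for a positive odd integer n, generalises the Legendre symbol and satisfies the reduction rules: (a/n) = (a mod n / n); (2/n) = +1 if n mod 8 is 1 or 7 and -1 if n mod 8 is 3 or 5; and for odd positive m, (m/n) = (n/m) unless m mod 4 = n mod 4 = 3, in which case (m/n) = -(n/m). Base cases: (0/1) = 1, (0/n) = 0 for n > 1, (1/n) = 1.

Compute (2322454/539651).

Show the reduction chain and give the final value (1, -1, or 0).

-1

(2322454/539651): 2322454 mod 539651 = 163850, so (2322454/539651) = (163850/539651)
factor out 2^1: 163850 = 2^1·81925; with 539651 mod 8 = 3, (2/539651) = -1; sign now -1; continue with (81925/539651)
flip (81925/539651) -> (539651/81925): both odd, 81925 mod 4 = 1, 539651 mod 4 = 3, so the flip contributes +1; sign now -1
(539651/81925): 539651 mod 81925 = 48101, so (539651/81925) = (48101/81925)
flip (48101/81925) -> (81925/48101): both odd, 48101 mod 4 = 1, 81925 mod 4 = 1, so the flip contributes +1; sign now -1
(81925/48101): 81925 mod 48101 = 33824, so (81925/48101) = (33824/48101)
factor out 2^5: 33824 = 2^5·1057; with 48101 mod 8 = 5, (2/48101) = -1; sign now +1; continue with (1057/48101)
flip (1057/48101) -> (48101/1057): both odd, 1057 mod 4 = 1, 48101 mod 4 = 1, so the flip contributes +1; sign now +1
(48101/1057): 48101 mod 1057 = 536, so (48101/1057) = (536/1057)
factor out 2^3: 536 = 2^3·67; with 1057 mod 8 = 1, (2/1057) = +1; sign now +1; continue with (67/1057)
flip (67/1057) -> (1057/67): both odd, 67 mod 4 = 3, 1057 mod 4 = 1, so the flip contributes +1; sign now +1
(1057/67): 1057 mod 67 = 52, so (1057/67) = (52/67)
factor out 2^2: 52 = 2^2·13; with 67 mod 8 = 3, (2/67) = -1; sign now +1; continue with (13/67)
flip (13/67) -> (67/13): both odd, 13 mod 4 = 1, 67 mod 4 = 3, so the flip contributes +1; sign now +1
(67/13): 67 mod 13 = 2, so (67/13) = (2/13)
factor out 2^1: 2 = 2^1·1; with 13 mod 8 = 5, (2/13) = -1; sign now -1; continue with (1/13)
reached (1/13) = 1, so the symbol is -1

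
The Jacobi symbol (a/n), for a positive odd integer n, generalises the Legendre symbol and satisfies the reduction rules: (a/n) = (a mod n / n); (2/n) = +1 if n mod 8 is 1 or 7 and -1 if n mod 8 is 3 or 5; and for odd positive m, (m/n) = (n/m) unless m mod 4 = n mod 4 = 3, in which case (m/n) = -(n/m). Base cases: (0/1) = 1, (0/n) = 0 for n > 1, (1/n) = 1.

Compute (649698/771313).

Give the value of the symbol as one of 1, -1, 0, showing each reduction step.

649698 = 2^1·324849; (2/771313) = +1 since 771313 mod 8 = 1, so (649698/771313) = (+1)^1·(324849/771313); sign now +1
reciprocity: (324849/771313) = +1·(771313/324849) since 324849 mod 4 = 1, 771313 mod 4 = 1; sign now +1
(771313/324849) = (121615/324849)   [reduce mod 324849]
reciprocity: (121615/324849) = +1·(324849/121615) since 121615 mod 4 = 3, 324849 mod 4 = 1; sign now +1
(324849/121615) = (81619/121615)   [reduce mod 121615]
reciprocity: (81619/121615) = -1·(121615/81619) since 81619 mod 4 = 3, 121615 mod 4 = 3; sign now -1
(121615/81619) = (39996/81619)   [reduce mod 81619]
39996 = 2^2·9999; (2/81619) = -1 since 81619 mod 8 = 3, so (39996/81619) = (-1)^2·(9999/81619); sign now -1
reciprocity: (9999/81619) = -1·(81619/9999) since 9999 mod 4 = 3, 81619 mod 4 = 3; sign now +1
(81619/9999) = (1627/9999)   [reduce mod 9999]
reciprocity: (1627/9999) = -1·(9999/1627) since 1627 mod 4 = 3, 9999 mod 4 = 3; sign now -1
(9999/1627) = (237/1627)   [reduce mod 1627]
reciprocity: (237/1627) = +1·(1627/237) since 237 mod 4 = 1, 1627 mod 4 = 3; sign now -1
(1627/237) = (205/237)   [reduce mod 237]
reciprocity: (205/237) = +1·(237/205) since 205 mod 4 = 1, 237 mod 4 = 1; sign now -1
(237/205) = (32/205)   [reduce mod 205]
32 = 2^5·1; (2/205) = -1 since 205 mod 8 = 5, so (32/205) = (-1)^5·(1/205); sign now +1
(1/205) = 1; final value = sign = +1

1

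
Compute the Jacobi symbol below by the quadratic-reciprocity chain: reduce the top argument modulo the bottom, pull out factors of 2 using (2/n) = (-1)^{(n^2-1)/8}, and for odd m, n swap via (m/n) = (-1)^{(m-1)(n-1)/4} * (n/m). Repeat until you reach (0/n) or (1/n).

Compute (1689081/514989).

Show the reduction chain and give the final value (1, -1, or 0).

(1689081/514989) = (144114/514989)   [reduce mod 514989]
144114 = 2^1·72057; (2/514989) = -1 since 514989 mod 8 = 5, so (144114/514989) = (-1)^1·(72057/514989); sign now -1
reciprocity: (72057/514989) = +1·(514989/72057) since 72057 mod 4 = 1, 514989 mod 4 = 1; sign now -1
(514989/72057) = (10590/72057)   [reduce mod 72057]
10590 = 2^1·5295; (2/72057) = +1 since 72057 mod 8 = 1, so (10590/72057) = (+1)^1·(5295/72057); sign now -1
reciprocity: (5295/72057) = +1·(72057/5295) since 5295 mod 4 = 3, 72057 mod 4 = 1; sign now -1
(72057/5295) = (3222/5295)   [reduce mod 5295]
3222 = 2^1·1611; (2/5295) = +1 since 5295 mod 8 = 7, so (3222/5295) = (+1)^1·(1611/5295); sign now -1
reciprocity: (1611/5295) = -1·(5295/1611) since 1611 mod 4 = 3, 5295 mod 4 = 3; sign now +1
(5295/1611) = (462/1611)   [reduce mod 1611]
462 = 2^1·231; (2/1611) = -1 since 1611 mod 8 = 3, so (462/1611) = (-1)^1·(231/1611); sign now -1
reciprocity: (231/1611) = -1·(1611/231) since 231 mod 4 = 3, 1611 mod 4 = 3; sign now +1
(1611/231) = (225/231)   [reduce mod 231]
reciprocity: (225/231) = +1·(231/225) since 225 mod 4 = 1, 231 mod 4 = 3; sign now +1
(231/225) = (6/225)   [reduce mod 225]
6 = 2^1·3; (2/225) = +1 since 225 mod 8 = 1, so (6/225) = (+1)^1·(3/225); sign now +1
reciprocity: (3/225) = +1·(225/3) since 3 mod 4 = 3, 225 mod 4 = 1; sign now +1
(225/3) = (0/3)   [reduce mod 3]
(0/3) = 0   [gcd(a, n) > 1]; final value = 0

0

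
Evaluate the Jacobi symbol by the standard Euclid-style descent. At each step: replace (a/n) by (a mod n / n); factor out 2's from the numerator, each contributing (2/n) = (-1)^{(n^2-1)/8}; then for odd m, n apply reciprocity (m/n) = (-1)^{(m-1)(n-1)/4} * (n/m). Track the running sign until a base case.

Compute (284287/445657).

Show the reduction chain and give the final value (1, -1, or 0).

flip (284287/445657) -> (445657/284287): both odd, 284287 mod 4 = 3, 445657 mod 4 = 1, so the flip contributes +1; sign now +1
(445657/284287): 445657 mod 284287 = 161370, so (445657/284287) = (161370/284287)
factor out 2^1: 161370 = 2^1·80685; with 284287 mod 8 = 7, (2/284287) = +1; sign now +1; continue with (80685/284287)
flip (80685/284287) -> (284287/80685): both odd, 80685 mod 4 = 1, 284287 mod 4 = 3, so the flip contributes +1; sign now +1
(284287/80685): 284287 mod 80685 = 42232, so (284287/80685) = (42232/80685)
factor out 2^3: 42232 = 2^3·5279; with 80685 mod 8 = 5, (2/80685) = -1; sign now -1; continue with (5279/80685)
flip (5279/80685) -> (80685/5279): both odd, 5279 mod 4 = 3, 80685 mod 4 = 1, so the flip contributes +1; sign now -1
(80685/5279): 80685 mod 5279 = 1500, so (80685/5279) = (1500/5279)
factor out 2^2: 1500 = 2^2·375; with 5279 mod 8 = 7, (2/5279) = +1; sign now -1; continue with (375/5279)
flip (375/5279) -> (5279/375): both odd, 375 mod 4 = 3, 5279 mod 4 = 3, so the flip contributes -1; sign now +1
(5279/375): 5279 mod 375 = 29, so (5279/375) = (29/375)
flip (29/375) -> (375/29): both odd, 29 mod 4 = 1, 375 mod 4 = 3, so the flip contributes +1; sign now +1
(375/29): 375 mod 29 = 27, so (375/29) = (27/29)
flip (27/29) -> (29/27): both odd, 27 mod 4 = 3, 29 mod 4 = 1, so the flip contributes +1; sign now +1
(29/27): 29 mod 27 = 2, so (29/27) = (2/27)
factor out 2^1: 2 = 2^1·1; with 27 mod 8 = 3, (2/27) = -1; sign now -1; continue with (1/27)
reached (1/27) = 1, so the symbol is -1

-1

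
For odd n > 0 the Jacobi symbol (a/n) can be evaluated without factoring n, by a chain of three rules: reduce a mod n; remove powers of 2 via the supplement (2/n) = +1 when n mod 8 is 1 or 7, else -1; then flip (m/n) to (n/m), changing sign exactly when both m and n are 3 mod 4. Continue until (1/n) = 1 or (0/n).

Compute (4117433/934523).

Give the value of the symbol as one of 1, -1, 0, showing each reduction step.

(4117433/934523) = (379341/934523)   [reduce mod 934523]
reciprocity: (379341/934523) = +1·(934523/379341) since 379341 mod 4 = 1, 934523 mod 4 = 3; sign now +1
(934523/379341) = (175841/379341)   [reduce mod 379341]
reciprocity: (175841/379341) = +1·(379341/175841) since 175841 mod 4 = 1, 379341 mod 4 = 1; sign now +1
(379341/175841) = (27659/175841)   [reduce mod 175841]
reciprocity: (27659/175841) = +1·(175841/27659) since 27659 mod 4 = 3, 175841 mod 4 = 1; sign now +1
(175841/27659) = (9887/27659)   [reduce mod 27659]
reciprocity: (9887/27659) = -1·(27659/9887) since 9887 mod 4 = 3, 27659 mod 4 = 3; sign now -1
(27659/9887) = (7885/9887)   [reduce mod 9887]
reciprocity: (7885/9887) = +1·(9887/7885) since 7885 mod 4 = 1, 9887 mod 4 = 3; sign now -1
(9887/7885) = (2002/7885)   [reduce mod 7885]
2002 = 2^1·1001; (2/7885) = -1 since 7885 mod 8 = 5, so (2002/7885) = (-1)^1·(1001/7885); sign now +1
reciprocity: (1001/7885) = +1·(7885/1001) since 1001 mod 4 = 1, 7885 mod 4 = 1; sign now +1
(7885/1001) = (878/1001)   [reduce mod 1001]
878 = 2^1·439; (2/1001) = +1 since 1001 mod 8 = 1, so (878/1001) = (+1)^1·(439/1001); sign now +1
reciprocity: (439/1001) = +1·(1001/439) since 439 mod 4 = 3, 1001 mod 4 = 1; sign now +1
(1001/439) = (123/439)   [reduce mod 439]
reciprocity: (123/439) = -1·(439/123) since 123 mod 4 = 3, 439 mod 4 = 3; sign now -1
(439/123) = (70/123)   [reduce mod 123]
70 = 2^1·35; (2/123) = -1 since 123 mod 8 = 3, so (70/123) = (-1)^1·(35/123); sign now +1
reciprocity: (35/123) = -1·(123/35) since 35 mod 4 = 3, 123 mod 4 = 3; sign now -1
(123/35) = (18/35)   [reduce mod 35]
18 = 2^1·9; (2/35) = -1 since 35 mod 8 = 3, so (18/35) = (-1)^1·(9/35); sign now +1
reciprocity: (9/35) = +1·(35/9) since 9 mod 4 = 1, 35 mod 4 = 3; sign now +1
(35/9) = (8/9)   [reduce mod 9]
8 = 2^3·1; (2/9) = +1 since 9 mod 8 = 1, so (8/9) = (+1)^3·(1/9); sign now +1
(1/9) = 1; final value = sign = +1

1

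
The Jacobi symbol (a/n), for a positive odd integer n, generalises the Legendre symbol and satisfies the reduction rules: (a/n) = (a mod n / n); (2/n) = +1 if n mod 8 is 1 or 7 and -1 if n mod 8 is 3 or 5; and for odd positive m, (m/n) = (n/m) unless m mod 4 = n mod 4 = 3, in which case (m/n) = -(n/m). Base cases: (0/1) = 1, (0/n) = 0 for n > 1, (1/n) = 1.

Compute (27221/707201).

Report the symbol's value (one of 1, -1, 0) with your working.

reciprocity: (27221/707201) = +1·(707201/27221) since 27221 mod 4 = 1, 707201 mod 4 = 1; sign now +1
(707201/27221) = (26676/27221)   [reduce mod 27221]
26676 = 2^2·6669; (2/27221) = -1 since 27221 mod 8 = 5, so (26676/27221) = (-1)^2·(6669/27221); sign now +1
reciprocity: (6669/27221) = +1·(27221/6669) since 6669 mod 4 = 1, 27221 mod 4 = 1; sign now +1
(27221/6669) = (545/6669)   [reduce mod 6669]
reciprocity: (545/6669) = +1·(6669/545) since 545 mod 4 = 1, 6669 mod 4 = 1; sign now +1
(6669/545) = (129/545)   [reduce mod 545]
reciprocity: (129/545) = +1·(545/129) since 129 mod 4 = 1, 545 mod 4 = 1; sign now +1
(545/129) = (29/129)   [reduce mod 129]
reciprocity: (29/129) = +1·(129/29) since 29 mod 4 = 1, 129 mod 4 = 1; sign now +1
(129/29) = (13/29)   [reduce mod 29]
reciprocity: (13/29) = +1·(29/13) since 13 mod 4 = 1, 29 mod 4 = 1; sign now +1
(29/13) = (3/13)   [reduce mod 13]
reciprocity: (3/13) = +1·(13/3) since 3 mod 4 = 3, 13 mod 4 = 1; sign now +1
(13/3) = (1/3)   [reduce mod 3]
(1/3) = 1; final value = sign = +1

1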